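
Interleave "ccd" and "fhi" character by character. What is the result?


Interleaving "ccd" and "fhi":
  Position 0: 'c' from first, 'f' from second => "cf"
  Position 1: 'c' from first, 'h' from second => "ch"
  Position 2: 'd' from first, 'i' from second => "di"
Result: cfchdi

cfchdi


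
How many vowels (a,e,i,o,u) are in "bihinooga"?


Input: bihinooga
Checking each character:
  'b' at position 0: consonant
  'i' at position 1: vowel (running total: 1)
  'h' at position 2: consonant
  'i' at position 3: vowel (running total: 2)
  'n' at position 4: consonant
  'o' at position 5: vowel (running total: 3)
  'o' at position 6: vowel (running total: 4)
  'g' at position 7: consonant
  'a' at position 8: vowel (running total: 5)
Total vowels: 5

5


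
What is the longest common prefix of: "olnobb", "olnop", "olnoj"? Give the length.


Words: olnobb, olnop, olnoj
  Position 0: all 'o' => match
  Position 1: all 'l' => match
  Position 2: all 'n' => match
  Position 3: all 'o' => match
  Position 4: ('b', 'p', 'j') => mismatch, stop
LCP = "olno" (length 4)

4


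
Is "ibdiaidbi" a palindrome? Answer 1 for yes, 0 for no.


Input: ibdiaidbi
Reversed: ibdiaidbi
  Compare pos 0 ('i') with pos 8 ('i'): match
  Compare pos 1 ('b') with pos 7 ('b'): match
  Compare pos 2 ('d') with pos 6 ('d'): match
  Compare pos 3 ('i') with pos 5 ('i'): match
Result: palindrome

1


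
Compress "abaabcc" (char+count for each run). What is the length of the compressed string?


Input: abaabcc
Runs:
  'a' x 1 => "a1"
  'b' x 1 => "b1"
  'a' x 2 => "a2"
  'b' x 1 => "b1"
  'c' x 2 => "c2"
Compressed: "a1b1a2b1c2"
Compressed length: 10

10


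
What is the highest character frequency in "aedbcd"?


Input: aedbcd
Character counts:
  'a': 1
  'b': 1
  'c': 1
  'd': 2
  'e': 1
Maximum frequency: 2

2


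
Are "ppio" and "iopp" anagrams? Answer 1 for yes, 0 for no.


Strings: "ppio", "iopp"
Sorted first:  iopp
Sorted second: iopp
Sorted forms match => anagrams

1


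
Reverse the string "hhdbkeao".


Input: hhdbkeao
Reading characters right to left:
  Position 7: 'o'
  Position 6: 'a'
  Position 5: 'e'
  Position 4: 'k'
  Position 3: 'b'
  Position 2: 'd'
  Position 1: 'h'
  Position 0: 'h'
Reversed: oaekbdhh

oaekbdhh


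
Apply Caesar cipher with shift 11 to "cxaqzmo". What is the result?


Caesar cipher: shift "cxaqzmo" by 11
  'c' (pos 2) + 11 = pos 13 = 'n'
  'x' (pos 23) + 11 = pos 8 = 'i'
  'a' (pos 0) + 11 = pos 11 = 'l'
  'q' (pos 16) + 11 = pos 1 = 'b'
  'z' (pos 25) + 11 = pos 10 = 'k'
  'm' (pos 12) + 11 = pos 23 = 'x'
  'o' (pos 14) + 11 = pos 25 = 'z'
Result: nilbkxz

nilbkxz


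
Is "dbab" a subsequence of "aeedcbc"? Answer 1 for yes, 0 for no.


Check if "dbab" is a subsequence of "aeedcbc"
Greedy scan:
  Position 0 ('a'): no match needed
  Position 1 ('e'): no match needed
  Position 2 ('e'): no match needed
  Position 3 ('d'): matches sub[0] = 'd'
  Position 4 ('c'): no match needed
  Position 5 ('b'): matches sub[1] = 'b'
  Position 6 ('c'): no match needed
Only matched 2/4 characters => not a subsequence

0


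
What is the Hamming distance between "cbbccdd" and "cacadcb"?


Comparing "cbbccdd" and "cacadcb" position by position:
  Position 0: 'c' vs 'c' => same
  Position 1: 'b' vs 'a' => differ
  Position 2: 'b' vs 'c' => differ
  Position 3: 'c' vs 'a' => differ
  Position 4: 'c' vs 'd' => differ
  Position 5: 'd' vs 'c' => differ
  Position 6: 'd' vs 'b' => differ
Total differences (Hamming distance): 6

6


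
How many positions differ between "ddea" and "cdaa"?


Comparing "ddea" and "cdaa" position by position:
  Position 0: 'd' vs 'c' => DIFFER
  Position 1: 'd' vs 'd' => same
  Position 2: 'e' vs 'a' => DIFFER
  Position 3: 'a' vs 'a' => same
Positions that differ: 2

2


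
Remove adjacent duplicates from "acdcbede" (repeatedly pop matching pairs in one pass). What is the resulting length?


Input: acdcbede
Stack-based adjacent duplicate removal:
  Read 'a': push. Stack: a
  Read 'c': push. Stack: ac
  Read 'd': push. Stack: acd
  Read 'c': push. Stack: acdc
  Read 'b': push. Stack: acdcb
  Read 'e': push. Stack: acdcbe
  Read 'd': push. Stack: acdcbed
  Read 'e': push. Stack: acdcbede
Final stack: "acdcbede" (length 8)

8


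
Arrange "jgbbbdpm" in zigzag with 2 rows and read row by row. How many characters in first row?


Zigzag "jgbbbdpm" into 2 rows:
Placing characters:
  'j' => row 0
  'g' => row 1
  'b' => row 0
  'b' => row 1
  'b' => row 0
  'd' => row 1
  'p' => row 0
  'm' => row 1
Rows:
  Row 0: "jbbp"
  Row 1: "gbdm"
First row length: 4

4


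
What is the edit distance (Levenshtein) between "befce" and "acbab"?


Computing edit distance: "befce" -> "acbab"
DP table:
           a    c    b    a    b
      0    1    2    3    4    5
  b   1    1    2    2    3    4
  e   2    2    2    3    3    4
  f   3    3    3    3    4    4
  c   4    4    3    4    4    5
  e   5    5    4    4    5    5
Edit distance = dp[5][5] = 5

5


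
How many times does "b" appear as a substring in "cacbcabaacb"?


Searching for "b" in "cacbcabaacb"
Scanning each position:
  Position 0: "c" => no
  Position 1: "a" => no
  Position 2: "c" => no
  Position 3: "b" => MATCH
  Position 4: "c" => no
  Position 5: "a" => no
  Position 6: "b" => MATCH
  Position 7: "a" => no
  Position 8: "a" => no
  Position 9: "c" => no
  Position 10: "b" => MATCH
Total occurrences: 3

3


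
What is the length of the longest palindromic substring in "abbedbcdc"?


Input: "abbedbcdc"
Checking substrings for palindromes:
  [6:9] "cdc" (len 3) => palindrome
  [1:3] "bb" (len 2) => palindrome
Longest palindromic substring: "cdc" with length 3

3


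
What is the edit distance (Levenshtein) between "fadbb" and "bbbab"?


Computing edit distance: "fadbb" -> "bbbab"
DP table:
           b    b    b    a    b
      0    1    2    3    4    5
  f   1    1    2    3    4    5
  a   2    2    2    3    3    4
  d   3    3    3    3    4    4
  b   4    3    3    3    4    4
  b   5    4    3    3    4    4
Edit distance = dp[5][5] = 4

4


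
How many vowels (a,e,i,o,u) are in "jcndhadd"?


Input: jcndhadd
Checking each character:
  'j' at position 0: consonant
  'c' at position 1: consonant
  'n' at position 2: consonant
  'd' at position 3: consonant
  'h' at position 4: consonant
  'a' at position 5: vowel (running total: 1)
  'd' at position 6: consonant
  'd' at position 7: consonant
Total vowels: 1

1


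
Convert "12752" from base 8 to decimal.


Input: "12752" in base 8
Positional expansion:
  Digit '1' (value 1) x 8^4 = 4096
  Digit '2' (value 2) x 8^3 = 1024
  Digit '7' (value 7) x 8^2 = 448
  Digit '5' (value 5) x 8^1 = 40
  Digit '2' (value 2) x 8^0 = 2
Sum = 5610

5610


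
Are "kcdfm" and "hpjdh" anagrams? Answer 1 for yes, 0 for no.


Strings: "kcdfm", "hpjdh"
Sorted first:  cdfkm
Sorted second: dhhjp
Differ at position 0: 'c' vs 'd' => not anagrams

0


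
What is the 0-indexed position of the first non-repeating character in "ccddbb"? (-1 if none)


Input: ccddbb
Character frequencies:
  'b': 2
  'c': 2
  'd': 2
Scanning left to right for freq == 1:
  Position 0 ('c'): freq=2, skip
  Position 1 ('c'): freq=2, skip
  Position 2 ('d'): freq=2, skip
  Position 3 ('d'): freq=2, skip
  Position 4 ('b'): freq=2, skip
  Position 5 ('b'): freq=2, skip
  No unique character found => answer = -1

-1


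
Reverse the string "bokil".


Input: bokil
Reading characters right to left:
  Position 4: 'l'
  Position 3: 'i'
  Position 2: 'k'
  Position 1: 'o'
  Position 0: 'b'
Reversed: likob

likob


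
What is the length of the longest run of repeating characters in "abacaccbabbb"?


Input: "abacaccbabbb"
Scanning for longest run:
  Position 1 ('b'): new char, reset run to 1
  Position 2 ('a'): new char, reset run to 1
  Position 3 ('c'): new char, reset run to 1
  Position 4 ('a'): new char, reset run to 1
  Position 5 ('c'): new char, reset run to 1
  Position 6 ('c'): continues run of 'c', length=2
  Position 7 ('b'): new char, reset run to 1
  Position 8 ('a'): new char, reset run to 1
  Position 9 ('b'): new char, reset run to 1
  Position 10 ('b'): continues run of 'b', length=2
  Position 11 ('b'): continues run of 'b', length=3
Longest run: 'b' with length 3

3


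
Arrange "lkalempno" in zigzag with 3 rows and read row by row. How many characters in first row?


Zigzag "lkalempno" into 3 rows:
Placing characters:
  'l' => row 0
  'k' => row 1
  'a' => row 2
  'l' => row 1
  'e' => row 0
  'm' => row 1
  'p' => row 2
  'n' => row 1
  'o' => row 0
Rows:
  Row 0: "leo"
  Row 1: "klmn"
  Row 2: "ap"
First row length: 3

3


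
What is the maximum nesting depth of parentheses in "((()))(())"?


Input: "((()))(())"
Tracking depth:
  Position 0 '(': depth becomes 1
  Position 1 '(': depth becomes 2
  Position 2 '(': depth becomes 3
  Position 3 ')': depth becomes 2
  Position 4 ')': depth becomes 1
  Position 5 ')': depth becomes 0
  Position 6 '(': depth becomes 1
  Position 7 '(': depth becomes 2
  Position 8 ')': depth becomes 1
  Position 9 ')': depth becomes 0
Maximum depth reached: 3

3


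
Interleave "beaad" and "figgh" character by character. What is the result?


Interleaving "beaad" and "figgh":
  Position 0: 'b' from first, 'f' from second => "bf"
  Position 1: 'e' from first, 'i' from second => "ei"
  Position 2: 'a' from first, 'g' from second => "ag"
  Position 3: 'a' from first, 'g' from second => "ag"
  Position 4: 'd' from first, 'h' from second => "dh"
Result: bfeiagagdh

bfeiagagdh


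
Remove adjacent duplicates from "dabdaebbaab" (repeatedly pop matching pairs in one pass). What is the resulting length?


Input: dabdaebbaab
Stack-based adjacent duplicate removal:
  Read 'd': push. Stack: d
  Read 'a': push. Stack: da
  Read 'b': push. Stack: dab
  Read 'd': push. Stack: dabd
  Read 'a': push. Stack: dabda
  Read 'e': push. Stack: dabdae
  Read 'b': push. Stack: dabdaeb
  Read 'b': matches stack top 'b' => pop. Stack: dabdae
  Read 'a': push. Stack: dabdaea
  Read 'a': matches stack top 'a' => pop. Stack: dabdae
  Read 'b': push. Stack: dabdaeb
Final stack: "dabdaeb" (length 7)

7


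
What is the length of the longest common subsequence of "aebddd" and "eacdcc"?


LCS of "aebddd" and "eacdcc"
DP table:
           e    a    c    d    c    c
      0    0    0    0    0    0    0
  a   0    0    1    1    1    1    1
  e   0    1    1    1    1    1    1
  b   0    1    1    1    1    1    1
  d   0    1    1    1    2    2    2
  d   0    1    1    1    2    2    2
  d   0    1    1    1    2    2    2
LCS length = dp[6][6] = 2

2


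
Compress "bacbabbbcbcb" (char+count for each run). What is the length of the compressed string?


Input: bacbabbbcbcb
Runs:
  'b' x 1 => "b1"
  'a' x 1 => "a1"
  'c' x 1 => "c1"
  'b' x 1 => "b1"
  'a' x 1 => "a1"
  'b' x 3 => "b3"
  'c' x 1 => "c1"
  'b' x 1 => "b1"
  'c' x 1 => "c1"
  'b' x 1 => "b1"
Compressed: "b1a1c1b1a1b3c1b1c1b1"
Compressed length: 20

20


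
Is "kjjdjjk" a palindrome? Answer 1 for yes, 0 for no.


Input: kjjdjjk
Reversed: kjjdjjk
  Compare pos 0 ('k') with pos 6 ('k'): match
  Compare pos 1 ('j') with pos 5 ('j'): match
  Compare pos 2 ('j') with pos 4 ('j'): match
Result: palindrome

1


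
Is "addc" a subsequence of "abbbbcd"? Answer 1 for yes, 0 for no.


Check if "addc" is a subsequence of "abbbbcd"
Greedy scan:
  Position 0 ('a'): matches sub[0] = 'a'
  Position 1 ('b'): no match needed
  Position 2 ('b'): no match needed
  Position 3 ('b'): no match needed
  Position 4 ('b'): no match needed
  Position 5 ('c'): no match needed
  Position 6 ('d'): matches sub[1] = 'd'
Only matched 2/4 characters => not a subsequence

0


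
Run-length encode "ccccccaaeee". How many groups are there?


Input: ccccccaaeee
Scanning for consecutive runs:
  Group 1: 'c' x 6 (positions 0-5)
  Group 2: 'a' x 2 (positions 6-7)
  Group 3: 'e' x 3 (positions 8-10)
Total groups: 3

3


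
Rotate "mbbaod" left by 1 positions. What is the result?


Input: "mbbaod", rotate left by 1
First 1 characters: "m"
Remaining characters: "bbaod"
Concatenate remaining + first: "bbaod" + "m" = "bbaodm"

bbaodm


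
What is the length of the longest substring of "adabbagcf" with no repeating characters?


Input: "adabbagcf"
Sliding window (track last position of each char):
  Position 0 ('a'): window [0,0] length 1 -- new best
  Position 1 ('d'): window [0,1] length 2 -- new best
  Position 2 ('a'): repeat (last at 0), move window start to 1
  Position 2 ('a'): window [1,2] length 2
  Position 3 ('b'): window [1,3] length 3 -- new best
  Position 4 ('b'): repeat (last at 3), move window start to 4
  Position 4 ('b'): window [4,4] length 1
  Position 5 ('a'): window [4,5] length 2
  Position 6 ('g'): window [4,6] length 3
  Position 7 ('c'): window [4,7] length 4 -- new best
  Position 8 ('f'): window [4,8] length 5 -- new best
Longest substring with no repeats: "bagcf" with length 5

5


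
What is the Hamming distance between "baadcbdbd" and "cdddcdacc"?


Comparing "baadcbdbd" and "cdddcdacc" position by position:
  Position 0: 'b' vs 'c' => differ
  Position 1: 'a' vs 'd' => differ
  Position 2: 'a' vs 'd' => differ
  Position 3: 'd' vs 'd' => same
  Position 4: 'c' vs 'c' => same
  Position 5: 'b' vs 'd' => differ
  Position 6: 'd' vs 'a' => differ
  Position 7: 'b' vs 'c' => differ
  Position 8: 'd' vs 'c' => differ
Total differences (Hamming distance): 7

7


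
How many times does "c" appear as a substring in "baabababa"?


Searching for "c" in "baabababa"
Scanning each position:
  Position 0: "b" => no
  Position 1: "a" => no
  Position 2: "a" => no
  Position 3: "b" => no
  Position 4: "a" => no
  Position 5: "b" => no
  Position 6: "a" => no
  Position 7: "b" => no
  Position 8: "a" => no
Total occurrences: 0

0


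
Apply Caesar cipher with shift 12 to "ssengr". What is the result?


Caesar cipher: shift "ssengr" by 12
  's' (pos 18) + 12 = pos 4 = 'e'
  's' (pos 18) + 12 = pos 4 = 'e'
  'e' (pos 4) + 12 = pos 16 = 'q'
  'n' (pos 13) + 12 = pos 25 = 'z'
  'g' (pos 6) + 12 = pos 18 = 's'
  'r' (pos 17) + 12 = pos 3 = 'd'
Result: eeqzsd

eeqzsd


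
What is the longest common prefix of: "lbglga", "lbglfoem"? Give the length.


Words: lbglga, lbglfoem
  Position 0: all 'l' => match
  Position 1: all 'b' => match
  Position 2: all 'g' => match
  Position 3: all 'l' => match
  Position 4: ('g', 'f') => mismatch, stop
LCP = "lbgl" (length 4)

4


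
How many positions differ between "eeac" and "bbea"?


Comparing "eeac" and "bbea" position by position:
  Position 0: 'e' vs 'b' => DIFFER
  Position 1: 'e' vs 'b' => DIFFER
  Position 2: 'a' vs 'e' => DIFFER
  Position 3: 'c' vs 'a' => DIFFER
Positions that differ: 4

4


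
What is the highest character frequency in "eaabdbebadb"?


Input: eaabdbebadb
Character counts:
  'a': 3
  'b': 4
  'd': 2
  'e': 2
Maximum frequency: 4

4


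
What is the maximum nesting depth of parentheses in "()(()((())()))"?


Input: "()(()((())()))"
Tracking depth:
  Position 0 '(': depth becomes 1
  Position 1 ')': depth becomes 0
  Position 2 '(': depth becomes 1
  Position 3 '(': depth becomes 2
  Position 4 ')': depth becomes 1
  Position 5 '(': depth becomes 2
  Position 6 '(': depth becomes 3
  Position 7 '(': depth becomes 4
  Position 8 ')': depth becomes 3
  Position 9 ')': depth becomes 2
  Position 10 '(': depth becomes 3
  Position 11 ')': depth becomes 2
  Position 12 ')': depth becomes 1
  Position 13 ')': depth becomes 0
Maximum depth reached: 4

4


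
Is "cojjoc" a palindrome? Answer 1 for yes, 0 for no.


Input: cojjoc
Reversed: cojjoc
  Compare pos 0 ('c') with pos 5 ('c'): match
  Compare pos 1 ('o') with pos 4 ('o'): match
  Compare pos 2 ('j') with pos 3 ('j'): match
Result: palindrome

1


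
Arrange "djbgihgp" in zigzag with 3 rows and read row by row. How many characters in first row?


Zigzag "djbgihgp" into 3 rows:
Placing characters:
  'd' => row 0
  'j' => row 1
  'b' => row 2
  'g' => row 1
  'i' => row 0
  'h' => row 1
  'g' => row 2
  'p' => row 1
Rows:
  Row 0: "di"
  Row 1: "jghp"
  Row 2: "bg"
First row length: 2

2


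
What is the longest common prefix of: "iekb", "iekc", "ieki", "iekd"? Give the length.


Words: iekb, iekc, ieki, iekd
  Position 0: all 'i' => match
  Position 1: all 'e' => match
  Position 2: all 'k' => match
  Position 3: ('b', 'c', 'i', 'd') => mismatch, stop
LCP = "iek" (length 3)

3


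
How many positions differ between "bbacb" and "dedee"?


Comparing "bbacb" and "dedee" position by position:
  Position 0: 'b' vs 'd' => DIFFER
  Position 1: 'b' vs 'e' => DIFFER
  Position 2: 'a' vs 'd' => DIFFER
  Position 3: 'c' vs 'e' => DIFFER
  Position 4: 'b' vs 'e' => DIFFER
Positions that differ: 5

5


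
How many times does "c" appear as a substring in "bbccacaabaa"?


Searching for "c" in "bbccacaabaa"
Scanning each position:
  Position 0: "b" => no
  Position 1: "b" => no
  Position 2: "c" => MATCH
  Position 3: "c" => MATCH
  Position 4: "a" => no
  Position 5: "c" => MATCH
  Position 6: "a" => no
  Position 7: "a" => no
  Position 8: "b" => no
  Position 9: "a" => no
  Position 10: "a" => no
Total occurrences: 3

3


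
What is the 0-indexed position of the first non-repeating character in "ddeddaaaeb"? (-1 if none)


Input: ddeddaaaeb
Character frequencies:
  'a': 3
  'b': 1
  'd': 4
  'e': 2
Scanning left to right for freq == 1:
  Position 0 ('d'): freq=4, skip
  Position 1 ('d'): freq=4, skip
  Position 2 ('e'): freq=2, skip
  Position 3 ('d'): freq=4, skip
  Position 4 ('d'): freq=4, skip
  Position 5 ('a'): freq=3, skip
  Position 6 ('a'): freq=3, skip
  Position 7 ('a'): freq=3, skip
  Position 8 ('e'): freq=2, skip
  Position 9 ('b'): unique! => answer = 9

9


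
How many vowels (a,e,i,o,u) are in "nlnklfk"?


Input: nlnklfk
Checking each character:
  'n' at position 0: consonant
  'l' at position 1: consonant
  'n' at position 2: consonant
  'k' at position 3: consonant
  'l' at position 4: consonant
  'f' at position 5: consonant
  'k' at position 6: consonant
Total vowels: 0

0


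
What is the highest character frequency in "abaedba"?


Input: abaedba
Character counts:
  'a': 3
  'b': 2
  'd': 1
  'e': 1
Maximum frequency: 3

3


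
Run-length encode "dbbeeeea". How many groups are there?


Input: dbbeeeea
Scanning for consecutive runs:
  Group 1: 'd' x 1 (positions 0-0)
  Group 2: 'b' x 2 (positions 1-2)
  Group 3: 'e' x 4 (positions 3-6)
  Group 4: 'a' x 1 (positions 7-7)
Total groups: 4

4


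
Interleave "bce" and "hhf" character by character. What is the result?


Interleaving "bce" and "hhf":
  Position 0: 'b' from first, 'h' from second => "bh"
  Position 1: 'c' from first, 'h' from second => "ch"
  Position 2: 'e' from first, 'f' from second => "ef"
Result: bhchef

bhchef


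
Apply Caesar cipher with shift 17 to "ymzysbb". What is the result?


Caesar cipher: shift "ymzysbb" by 17
  'y' (pos 24) + 17 = pos 15 = 'p'
  'm' (pos 12) + 17 = pos 3 = 'd'
  'z' (pos 25) + 17 = pos 16 = 'q'
  'y' (pos 24) + 17 = pos 15 = 'p'
  's' (pos 18) + 17 = pos 9 = 'j'
  'b' (pos 1) + 17 = pos 18 = 's'
  'b' (pos 1) + 17 = pos 18 = 's'
Result: pdqpjss

pdqpjss


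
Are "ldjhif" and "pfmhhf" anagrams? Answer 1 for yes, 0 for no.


Strings: "ldjhif", "pfmhhf"
Sorted first:  dfhijl
Sorted second: ffhhmp
Differ at position 0: 'd' vs 'f' => not anagrams

0


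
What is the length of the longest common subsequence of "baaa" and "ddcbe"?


LCS of "baaa" and "ddcbe"
DP table:
           d    d    c    b    e
      0    0    0    0    0    0
  b   0    0    0    0    1    1
  a   0    0    0    0    1    1
  a   0    0    0    0    1    1
  a   0    0    0    0    1    1
LCS length = dp[4][5] = 1

1


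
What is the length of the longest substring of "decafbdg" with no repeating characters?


Input: "decafbdg"
Sliding window (track last position of each char):
  Position 0 ('d'): window [0,0] length 1 -- new best
  Position 1 ('e'): window [0,1] length 2 -- new best
  Position 2 ('c'): window [0,2] length 3 -- new best
  Position 3 ('a'): window [0,3] length 4 -- new best
  Position 4 ('f'): window [0,4] length 5 -- new best
  Position 5 ('b'): window [0,5] length 6 -- new best
  Position 6 ('d'): repeat (last at 0), move window start to 1
  Position 6 ('d'): window [1,6] length 6
  Position 7 ('g'): window [1,7] length 7 -- new best
Longest substring with no repeats: "ecafbdg" with length 7

7


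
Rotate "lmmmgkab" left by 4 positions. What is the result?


Input: "lmmmgkab", rotate left by 4
First 4 characters: "lmmm"
Remaining characters: "gkab"
Concatenate remaining + first: "gkab" + "lmmm" = "gkablmmm"

gkablmmm


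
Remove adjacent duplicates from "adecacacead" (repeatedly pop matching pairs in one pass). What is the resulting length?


Input: adecacacead
Stack-based adjacent duplicate removal:
  Read 'a': push. Stack: a
  Read 'd': push. Stack: ad
  Read 'e': push. Stack: ade
  Read 'c': push. Stack: adec
  Read 'a': push. Stack: adeca
  Read 'c': push. Stack: adecac
  Read 'a': push. Stack: adecaca
  Read 'c': push. Stack: adecacac
  Read 'e': push. Stack: adecacace
  Read 'a': push. Stack: adecacacea
  Read 'd': push. Stack: adecacacead
Final stack: "adecacacead" (length 11)

11


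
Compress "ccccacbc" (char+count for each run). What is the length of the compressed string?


Input: ccccacbc
Runs:
  'c' x 4 => "c4"
  'a' x 1 => "a1"
  'c' x 1 => "c1"
  'b' x 1 => "b1"
  'c' x 1 => "c1"
Compressed: "c4a1c1b1c1"
Compressed length: 10

10


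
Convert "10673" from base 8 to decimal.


Input: "10673" in base 8
Positional expansion:
  Digit '1' (value 1) x 8^4 = 4096
  Digit '0' (value 0) x 8^3 = 0
  Digit '6' (value 6) x 8^2 = 384
  Digit '7' (value 7) x 8^1 = 56
  Digit '3' (value 3) x 8^0 = 3
Sum = 4539

4539


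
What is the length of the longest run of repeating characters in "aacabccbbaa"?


Input: "aacabccbbaa"
Scanning for longest run:
  Position 1 ('a'): continues run of 'a', length=2
  Position 2 ('c'): new char, reset run to 1
  Position 3 ('a'): new char, reset run to 1
  Position 4 ('b'): new char, reset run to 1
  Position 5 ('c'): new char, reset run to 1
  Position 6 ('c'): continues run of 'c', length=2
  Position 7 ('b'): new char, reset run to 1
  Position 8 ('b'): continues run of 'b', length=2
  Position 9 ('a'): new char, reset run to 1
  Position 10 ('a'): continues run of 'a', length=2
Longest run: 'a' with length 2

2


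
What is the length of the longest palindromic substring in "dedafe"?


Input: "dedafe"
Checking substrings for palindromes:
  [0:3] "ded" (len 3) => palindrome
Longest palindromic substring: "ded" with length 3

3


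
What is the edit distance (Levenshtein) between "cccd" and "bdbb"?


Computing edit distance: "cccd" -> "bdbb"
DP table:
           b    d    b    b
      0    1    2    3    4
  c   1    1    2    3    4
  c   2    2    2    3    4
  c   3    3    3    3    4
  d   4    4    3    4    4
Edit distance = dp[4][4] = 4

4


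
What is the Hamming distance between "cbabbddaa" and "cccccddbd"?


Comparing "cbabbddaa" and "cccccddbd" position by position:
  Position 0: 'c' vs 'c' => same
  Position 1: 'b' vs 'c' => differ
  Position 2: 'a' vs 'c' => differ
  Position 3: 'b' vs 'c' => differ
  Position 4: 'b' vs 'c' => differ
  Position 5: 'd' vs 'd' => same
  Position 6: 'd' vs 'd' => same
  Position 7: 'a' vs 'b' => differ
  Position 8: 'a' vs 'd' => differ
Total differences (Hamming distance): 6

6


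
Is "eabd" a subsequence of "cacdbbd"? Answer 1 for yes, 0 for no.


Check if "eabd" is a subsequence of "cacdbbd"
Greedy scan:
  Position 0 ('c'): no match needed
  Position 1 ('a'): no match needed
  Position 2 ('c'): no match needed
  Position 3 ('d'): no match needed
  Position 4 ('b'): no match needed
  Position 5 ('b'): no match needed
  Position 6 ('d'): no match needed
Only matched 0/4 characters => not a subsequence

0


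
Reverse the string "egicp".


Input: egicp
Reading characters right to left:
  Position 4: 'p'
  Position 3: 'c'
  Position 2: 'i'
  Position 1: 'g'
  Position 0: 'e'
Reversed: pcige

pcige


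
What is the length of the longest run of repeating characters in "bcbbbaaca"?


Input: "bcbbbaaca"
Scanning for longest run:
  Position 1 ('c'): new char, reset run to 1
  Position 2 ('b'): new char, reset run to 1
  Position 3 ('b'): continues run of 'b', length=2
  Position 4 ('b'): continues run of 'b', length=3
  Position 5 ('a'): new char, reset run to 1
  Position 6 ('a'): continues run of 'a', length=2
  Position 7 ('c'): new char, reset run to 1
  Position 8 ('a'): new char, reset run to 1
Longest run: 'b' with length 3

3


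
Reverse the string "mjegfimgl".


Input: mjegfimgl
Reading characters right to left:
  Position 8: 'l'
  Position 7: 'g'
  Position 6: 'm'
  Position 5: 'i'
  Position 4: 'f'
  Position 3: 'g'
  Position 2: 'e'
  Position 1: 'j'
  Position 0: 'm'
Reversed: lgmifgejm

lgmifgejm


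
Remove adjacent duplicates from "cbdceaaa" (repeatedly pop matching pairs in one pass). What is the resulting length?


Input: cbdceaaa
Stack-based adjacent duplicate removal:
  Read 'c': push. Stack: c
  Read 'b': push. Stack: cb
  Read 'd': push. Stack: cbd
  Read 'c': push. Stack: cbdc
  Read 'e': push. Stack: cbdce
  Read 'a': push. Stack: cbdcea
  Read 'a': matches stack top 'a' => pop. Stack: cbdce
  Read 'a': push. Stack: cbdcea
Final stack: "cbdcea" (length 6)

6


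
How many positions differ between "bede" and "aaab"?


Comparing "bede" and "aaab" position by position:
  Position 0: 'b' vs 'a' => DIFFER
  Position 1: 'e' vs 'a' => DIFFER
  Position 2: 'd' vs 'a' => DIFFER
  Position 3: 'e' vs 'b' => DIFFER
Positions that differ: 4

4


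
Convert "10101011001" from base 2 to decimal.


Input: "10101011001" in base 2
Positional expansion:
  Digit '1' (value 1) x 2^10 = 1024
  Digit '0' (value 0) x 2^9 = 0
  Digit '1' (value 1) x 2^8 = 256
  Digit '0' (value 0) x 2^7 = 0
  Digit '1' (value 1) x 2^6 = 64
  Digit '0' (value 0) x 2^5 = 0
  Digit '1' (value 1) x 2^4 = 16
  Digit '1' (value 1) x 2^3 = 8
  Digit '0' (value 0) x 2^2 = 0
  Digit '0' (value 0) x 2^1 = 0
  Digit '1' (value 1) x 2^0 = 1
Sum = 1369

1369


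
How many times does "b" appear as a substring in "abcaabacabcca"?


Searching for "b" in "abcaabacabcca"
Scanning each position:
  Position 0: "a" => no
  Position 1: "b" => MATCH
  Position 2: "c" => no
  Position 3: "a" => no
  Position 4: "a" => no
  Position 5: "b" => MATCH
  Position 6: "a" => no
  Position 7: "c" => no
  Position 8: "a" => no
  Position 9: "b" => MATCH
  Position 10: "c" => no
  Position 11: "c" => no
  Position 12: "a" => no
Total occurrences: 3

3


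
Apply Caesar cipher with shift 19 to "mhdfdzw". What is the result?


Caesar cipher: shift "mhdfdzw" by 19
  'm' (pos 12) + 19 = pos 5 = 'f'
  'h' (pos 7) + 19 = pos 0 = 'a'
  'd' (pos 3) + 19 = pos 22 = 'w'
  'f' (pos 5) + 19 = pos 24 = 'y'
  'd' (pos 3) + 19 = pos 22 = 'w'
  'z' (pos 25) + 19 = pos 18 = 's'
  'w' (pos 22) + 19 = pos 15 = 'p'
Result: fawywsp

fawywsp


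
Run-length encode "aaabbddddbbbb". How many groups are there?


Input: aaabbddddbbbb
Scanning for consecutive runs:
  Group 1: 'a' x 3 (positions 0-2)
  Group 2: 'b' x 2 (positions 3-4)
  Group 3: 'd' x 4 (positions 5-8)
  Group 4: 'b' x 4 (positions 9-12)
Total groups: 4

4


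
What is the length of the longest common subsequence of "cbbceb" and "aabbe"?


LCS of "cbbceb" and "aabbe"
DP table:
           a    a    b    b    e
      0    0    0    0    0    0
  c   0    0    0    0    0    0
  b   0    0    0    1    1    1
  b   0    0    0    1    2    2
  c   0    0    0    1    2    2
  e   0    0    0    1    2    3
  b   0    0    0    1    2    3
LCS length = dp[6][5] = 3

3


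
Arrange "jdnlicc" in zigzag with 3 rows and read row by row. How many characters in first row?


Zigzag "jdnlicc" into 3 rows:
Placing characters:
  'j' => row 0
  'd' => row 1
  'n' => row 2
  'l' => row 1
  'i' => row 0
  'c' => row 1
  'c' => row 2
Rows:
  Row 0: "ji"
  Row 1: "dlc"
  Row 2: "nc"
First row length: 2

2


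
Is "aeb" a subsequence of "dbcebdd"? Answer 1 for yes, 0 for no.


Check if "aeb" is a subsequence of "dbcebdd"
Greedy scan:
  Position 0 ('d'): no match needed
  Position 1 ('b'): no match needed
  Position 2 ('c'): no match needed
  Position 3 ('e'): no match needed
  Position 4 ('b'): no match needed
  Position 5 ('d'): no match needed
  Position 6 ('d'): no match needed
Only matched 0/3 characters => not a subsequence

0


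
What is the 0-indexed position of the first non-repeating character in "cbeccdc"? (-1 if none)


Input: cbeccdc
Character frequencies:
  'b': 1
  'c': 4
  'd': 1
  'e': 1
Scanning left to right for freq == 1:
  Position 0 ('c'): freq=4, skip
  Position 1 ('b'): unique! => answer = 1

1


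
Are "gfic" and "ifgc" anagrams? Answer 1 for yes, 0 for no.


Strings: "gfic", "ifgc"
Sorted first:  cfgi
Sorted second: cfgi
Sorted forms match => anagrams

1


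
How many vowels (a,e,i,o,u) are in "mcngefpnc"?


Input: mcngefpnc
Checking each character:
  'm' at position 0: consonant
  'c' at position 1: consonant
  'n' at position 2: consonant
  'g' at position 3: consonant
  'e' at position 4: vowel (running total: 1)
  'f' at position 5: consonant
  'p' at position 6: consonant
  'n' at position 7: consonant
  'c' at position 8: consonant
Total vowels: 1

1


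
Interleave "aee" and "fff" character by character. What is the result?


Interleaving "aee" and "fff":
  Position 0: 'a' from first, 'f' from second => "af"
  Position 1: 'e' from first, 'f' from second => "ef"
  Position 2: 'e' from first, 'f' from second => "ef"
Result: afefef

afefef


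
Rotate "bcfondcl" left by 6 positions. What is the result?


Input: "bcfondcl", rotate left by 6
First 6 characters: "bcfond"
Remaining characters: "cl"
Concatenate remaining + first: "cl" + "bcfond" = "clbcfond"

clbcfond


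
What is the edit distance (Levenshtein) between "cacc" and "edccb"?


Computing edit distance: "cacc" -> "edccb"
DP table:
           e    d    c    c    b
      0    1    2    3    4    5
  c   1    1    2    2    3    4
  a   2    2    2    3    3    4
  c   3    3    3    2    3    4
  c   4    4    4    3    2    3
Edit distance = dp[4][5] = 3

3


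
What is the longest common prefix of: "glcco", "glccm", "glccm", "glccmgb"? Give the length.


Words: glcco, glccm, glccm, glccmgb
  Position 0: all 'g' => match
  Position 1: all 'l' => match
  Position 2: all 'c' => match
  Position 3: all 'c' => match
  Position 4: ('o', 'm', 'm', 'm') => mismatch, stop
LCP = "glcc" (length 4)

4


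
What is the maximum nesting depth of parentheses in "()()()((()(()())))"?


Input: "()()()((()(()())))"
Tracking depth:
  Position 0 '(': depth becomes 1
  Position 1 ')': depth becomes 0
  Position 2 '(': depth becomes 1
  Position 3 ')': depth becomes 0
  Position 4 '(': depth becomes 1
  Position 5 ')': depth becomes 0
  Position 6 '(': depth becomes 1
  Position 7 '(': depth becomes 2
  Position 8 '(': depth becomes 3
  Position 9 ')': depth becomes 2
  Position 10 '(': depth becomes 3
  Position 11 '(': depth becomes 4
  Position 12 ')': depth becomes 3
  Position 13 '(': depth becomes 4
  Position 14 ')': depth becomes 3
  Position 15 ')': depth becomes 2
  Position 16 ')': depth becomes 1
  Position 17 ')': depth becomes 0
Maximum depth reached: 4

4


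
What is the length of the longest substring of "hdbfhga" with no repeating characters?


Input: "hdbfhga"
Sliding window (track last position of each char):
  Position 0 ('h'): window [0,0] length 1 -- new best
  Position 1 ('d'): window [0,1] length 2 -- new best
  Position 2 ('b'): window [0,2] length 3 -- new best
  Position 3 ('f'): window [0,3] length 4 -- new best
  Position 4 ('h'): repeat (last at 0), move window start to 1
  Position 4 ('h'): window [1,4] length 4
  Position 5 ('g'): window [1,5] length 5 -- new best
  Position 6 ('a'): window [1,6] length 6 -- new best
Longest substring with no repeats: "dbfhga" with length 6

6


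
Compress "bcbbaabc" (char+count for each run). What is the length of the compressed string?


Input: bcbbaabc
Runs:
  'b' x 1 => "b1"
  'c' x 1 => "c1"
  'b' x 2 => "b2"
  'a' x 2 => "a2"
  'b' x 1 => "b1"
  'c' x 1 => "c1"
Compressed: "b1c1b2a2b1c1"
Compressed length: 12

12


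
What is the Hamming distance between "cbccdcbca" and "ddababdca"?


Comparing "cbccdcbca" and "ddababdca" position by position:
  Position 0: 'c' vs 'd' => differ
  Position 1: 'b' vs 'd' => differ
  Position 2: 'c' vs 'a' => differ
  Position 3: 'c' vs 'b' => differ
  Position 4: 'd' vs 'a' => differ
  Position 5: 'c' vs 'b' => differ
  Position 6: 'b' vs 'd' => differ
  Position 7: 'c' vs 'c' => same
  Position 8: 'a' vs 'a' => same
Total differences (Hamming distance): 7

7


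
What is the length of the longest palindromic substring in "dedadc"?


Input: "dedadc"
Checking substrings for palindromes:
  [0:3] "ded" (len 3) => palindrome
  [2:5] "dad" (len 3) => palindrome
Longest palindromic substring: "ded" with length 3

3


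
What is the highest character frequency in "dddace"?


Input: dddace
Character counts:
  'a': 1
  'c': 1
  'd': 3
  'e': 1
Maximum frequency: 3

3


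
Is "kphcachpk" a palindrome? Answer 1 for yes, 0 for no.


Input: kphcachpk
Reversed: kphcachpk
  Compare pos 0 ('k') with pos 8 ('k'): match
  Compare pos 1 ('p') with pos 7 ('p'): match
  Compare pos 2 ('h') with pos 6 ('h'): match
  Compare pos 3 ('c') with pos 5 ('c'): match
Result: palindrome

1


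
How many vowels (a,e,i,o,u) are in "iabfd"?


Input: iabfd
Checking each character:
  'i' at position 0: vowel (running total: 1)
  'a' at position 1: vowel (running total: 2)
  'b' at position 2: consonant
  'f' at position 3: consonant
  'd' at position 4: consonant
Total vowels: 2

2


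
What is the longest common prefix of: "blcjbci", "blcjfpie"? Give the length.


Words: blcjbci, blcjfpie
  Position 0: all 'b' => match
  Position 1: all 'l' => match
  Position 2: all 'c' => match
  Position 3: all 'j' => match
  Position 4: ('b', 'f') => mismatch, stop
LCP = "blcj" (length 4)

4


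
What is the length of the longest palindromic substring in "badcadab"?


Input: "badcadab"
Checking substrings for palindromes:
  [4:7] "ada" (len 3) => palindrome
Longest palindromic substring: "ada" with length 3

3


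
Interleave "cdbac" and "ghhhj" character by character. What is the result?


Interleaving "cdbac" and "ghhhj":
  Position 0: 'c' from first, 'g' from second => "cg"
  Position 1: 'd' from first, 'h' from second => "dh"
  Position 2: 'b' from first, 'h' from second => "bh"
  Position 3: 'a' from first, 'h' from second => "ah"
  Position 4: 'c' from first, 'j' from second => "cj"
Result: cgdhbhahcj

cgdhbhahcj


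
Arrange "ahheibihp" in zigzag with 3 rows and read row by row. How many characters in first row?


Zigzag "ahheibihp" into 3 rows:
Placing characters:
  'a' => row 0
  'h' => row 1
  'h' => row 2
  'e' => row 1
  'i' => row 0
  'b' => row 1
  'i' => row 2
  'h' => row 1
  'p' => row 0
Rows:
  Row 0: "aip"
  Row 1: "hebh"
  Row 2: "hi"
First row length: 3

3


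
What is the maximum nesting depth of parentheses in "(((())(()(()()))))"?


Input: "(((())(()(()()))))"
Tracking depth:
  Position 0 '(': depth becomes 1
  Position 1 '(': depth becomes 2
  Position 2 '(': depth becomes 3
  Position 3 '(': depth becomes 4
  Position 4 ')': depth becomes 3
  Position 5 ')': depth becomes 2
  Position 6 '(': depth becomes 3
  Position 7 '(': depth becomes 4
  Position 8 ')': depth becomes 3
  Position 9 '(': depth becomes 4
  Position 10 '(': depth becomes 5
  Position 11 ')': depth becomes 4
  Position 12 '(': depth becomes 5
  Position 13 ')': depth becomes 4
  Position 14 ')': depth becomes 3
  Position 15 ')': depth becomes 2
  Position 16 ')': depth becomes 1
  Position 17 ')': depth becomes 0
Maximum depth reached: 5

5


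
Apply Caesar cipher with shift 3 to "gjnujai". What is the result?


Caesar cipher: shift "gjnujai" by 3
  'g' (pos 6) + 3 = pos 9 = 'j'
  'j' (pos 9) + 3 = pos 12 = 'm'
  'n' (pos 13) + 3 = pos 16 = 'q'
  'u' (pos 20) + 3 = pos 23 = 'x'
  'j' (pos 9) + 3 = pos 12 = 'm'
  'a' (pos 0) + 3 = pos 3 = 'd'
  'i' (pos 8) + 3 = pos 11 = 'l'
Result: jmqxmdl

jmqxmdl


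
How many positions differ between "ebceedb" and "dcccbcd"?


Comparing "ebceedb" and "dcccbcd" position by position:
  Position 0: 'e' vs 'd' => DIFFER
  Position 1: 'b' vs 'c' => DIFFER
  Position 2: 'c' vs 'c' => same
  Position 3: 'e' vs 'c' => DIFFER
  Position 4: 'e' vs 'b' => DIFFER
  Position 5: 'd' vs 'c' => DIFFER
  Position 6: 'b' vs 'd' => DIFFER
Positions that differ: 6

6


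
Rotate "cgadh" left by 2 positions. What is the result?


Input: "cgadh", rotate left by 2
First 2 characters: "cg"
Remaining characters: "adh"
Concatenate remaining + first: "adh" + "cg" = "adhcg"

adhcg


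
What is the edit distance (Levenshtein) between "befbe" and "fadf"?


Computing edit distance: "befbe" -> "fadf"
DP table:
           f    a    d    f
      0    1    2    3    4
  b   1    1    2    3    4
  e   2    2    2    3    4
  f   3    2    3    3    3
  b   4    3    3    4    4
  e   5    4    4    4    5
Edit distance = dp[5][4] = 5

5


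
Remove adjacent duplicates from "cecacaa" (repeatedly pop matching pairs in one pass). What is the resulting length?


Input: cecacaa
Stack-based adjacent duplicate removal:
  Read 'c': push. Stack: c
  Read 'e': push. Stack: ce
  Read 'c': push. Stack: cec
  Read 'a': push. Stack: ceca
  Read 'c': push. Stack: cecac
  Read 'a': push. Stack: cecaca
  Read 'a': matches stack top 'a' => pop. Stack: cecac
Final stack: "cecac" (length 5)

5


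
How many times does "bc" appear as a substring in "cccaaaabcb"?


Searching for "bc" in "cccaaaabcb"
Scanning each position:
  Position 0: "cc" => no
  Position 1: "cc" => no
  Position 2: "ca" => no
  Position 3: "aa" => no
  Position 4: "aa" => no
  Position 5: "aa" => no
  Position 6: "ab" => no
  Position 7: "bc" => MATCH
  Position 8: "cb" => no
Total occurrences: 1

1


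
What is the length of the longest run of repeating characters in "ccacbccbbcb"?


Input: "ccacbccbbcb"
Scanning for longest run:
  Position 1 ('c'): continues run of 'c', length=2
  Position 2 ('a'): new char, reset run to 1
  Position 3 ('c'): new char, reset run to 1
  Position 4 ('b'): new char, reset run to 1
  Position 5 ('c'): new char, reset run to 1
  Position 6 ('c'): continues run of 'c', length=2
  Position 7 ('b'): new char, reset run to 1
  Position 8 ('b'): continues run of 'b', length=2
  Position 9 ('c'): new char, reset run to 1
  Position 10 ('b'): new char, reset run to 1
Longest run: 'c' with length 2

2


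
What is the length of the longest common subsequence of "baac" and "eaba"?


LCS of "baac" and "eaba"
DP table:
           e    a    b    a
      0    0    0    0    0
  b   0    0    0    1    1
  a   0    0    1    1    2
  a   0    0    1    1    2
  c   0    0    1    1    2
LCS length = dp[4][4] = 2

2


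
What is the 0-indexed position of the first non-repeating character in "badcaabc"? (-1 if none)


Input: badcaabc
Character frequencies:
  'a': 3
  'b': 2
  'c': 2
  'd': 1
Scanning left to right for freq == 1:
  Position 0 ('b'): freq=2, skip
  Position 1 ('a'): freq=3, skip
  Position 2 ('d'): unique! => answer = 2

2


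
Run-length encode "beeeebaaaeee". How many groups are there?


Input: beeeebaaaeee
Scanning for consecutive runs:
  Group 1: 'b' x 1 (positions 0-0)
  Group 2: 'e' x 4 (positions 1-4)
  Group 3: 'b' x 1 (positions 5-5)
  Group 4: 'a' x 3 (positions 6-8)
  Group 5: 'e' x 3 (positions 9-11)
Total groups: 5

5


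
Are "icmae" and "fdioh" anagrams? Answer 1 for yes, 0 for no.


Strings: "icmae", "fdioh"
Sorted first:  aceim
Sorted second: dfhio
Differ at position 0: 'a' vs 'd' => not anagrams

0
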